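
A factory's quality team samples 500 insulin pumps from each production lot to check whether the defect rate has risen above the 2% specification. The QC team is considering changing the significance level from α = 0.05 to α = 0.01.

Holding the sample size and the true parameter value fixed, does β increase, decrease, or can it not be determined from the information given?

It increases.

Lowering α raises the bar for rejection; under Ha, the test now fails to reject on outcomes it previously would have rejected.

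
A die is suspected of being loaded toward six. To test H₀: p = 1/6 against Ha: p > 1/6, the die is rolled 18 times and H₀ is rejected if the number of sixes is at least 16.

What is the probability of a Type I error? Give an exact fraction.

979/25389989167104

α = P(reject H₀ | H₀ true) = P(Y ≥ 16 | p = 1/6), with Y ~ Binomial(18, 1/6).
Summing C(18,j)(1/6)^j(5/6)^{18−j} for j = 16,…,18 gives 979/25389989167104.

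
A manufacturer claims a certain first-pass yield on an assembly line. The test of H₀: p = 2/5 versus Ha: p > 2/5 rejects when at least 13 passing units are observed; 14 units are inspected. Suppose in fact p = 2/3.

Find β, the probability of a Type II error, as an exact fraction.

β = P(fail to reject H₀ | Ha true) = P(K ≤ 12 | p = 2/3), K ~ Binomial(14, 2/3).
Summing C(14,j)·(2/3)^j·(1/3)^{14-j} for j = 0..12 gives 4651897/4782969.

4651897/4782969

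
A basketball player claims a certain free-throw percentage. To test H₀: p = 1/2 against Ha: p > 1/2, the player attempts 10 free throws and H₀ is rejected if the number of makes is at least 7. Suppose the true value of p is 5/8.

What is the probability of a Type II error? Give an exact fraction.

β = P(fail to reject H₀ | Ha true) = P(S ≤ 6 | p = 5/8), S ~ Binomial(10, 5/8).
Equivalently, β = 1 − P(S ≥ 7) = 148513581/268435456.

148513581/268435456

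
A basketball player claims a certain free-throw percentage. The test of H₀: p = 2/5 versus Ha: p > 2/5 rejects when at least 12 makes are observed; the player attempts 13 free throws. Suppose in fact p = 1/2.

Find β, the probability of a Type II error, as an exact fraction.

A Type II error is failing to reject when Ha holds: with p = 1/2, β = P(S ≤ 11).
Equivalently, β = 1 − P(S ≥ 12) = 4089/4096.

4089/4096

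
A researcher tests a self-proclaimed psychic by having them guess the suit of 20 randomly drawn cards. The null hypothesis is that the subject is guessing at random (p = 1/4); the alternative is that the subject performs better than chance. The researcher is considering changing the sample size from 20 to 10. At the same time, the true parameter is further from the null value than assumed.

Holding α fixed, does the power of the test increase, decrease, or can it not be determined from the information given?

Cannot be determined from the information given.

The first change alone would make β increase; the second alone would make β decrease. Which effect dominates depends on the magnitudes, which are not given.
Since power = 1 − β, the effect on power is likewise indeterminate.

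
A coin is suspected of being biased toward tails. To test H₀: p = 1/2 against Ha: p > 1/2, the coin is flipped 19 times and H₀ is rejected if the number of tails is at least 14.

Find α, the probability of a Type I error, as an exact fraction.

Under H₀, S ~ Binomial(19, 1/2), and α = P(S ≥ 14).
P(S ≥ 14) = [C(19,14) + C(19,15) + C(19,16) + C(19,17) + C(19,18) + C(19,19)] / 2^19 = (11628 + 3876 + 969 + 171 + 19 + 1) / 524288 = 16664/524288 = 2083/65536.

2083/65536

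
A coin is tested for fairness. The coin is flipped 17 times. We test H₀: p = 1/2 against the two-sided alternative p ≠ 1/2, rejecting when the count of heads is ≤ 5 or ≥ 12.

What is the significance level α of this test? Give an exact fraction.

4701/32768

The significance level is the null-hypothesis probability of the rejection region {≤5} ∪ {≥12}.
The two tails are symmetric, so α = 2·(1 + 17 + 136 + 680 + 2380 + 6188)/2^17 = 18804/131072 = 4701/32768.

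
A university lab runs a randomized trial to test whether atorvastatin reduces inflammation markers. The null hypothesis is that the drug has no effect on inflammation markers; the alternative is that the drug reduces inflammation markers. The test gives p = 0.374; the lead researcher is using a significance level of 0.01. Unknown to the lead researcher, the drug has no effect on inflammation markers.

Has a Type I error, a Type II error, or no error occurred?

No error (correct decision).

Since p = 0.374 ≥ α = 0.01, H₀ is not rejected.
H₀ is true (actually the drug has no effect on inflammation markers).
The decision matches the true state — no error.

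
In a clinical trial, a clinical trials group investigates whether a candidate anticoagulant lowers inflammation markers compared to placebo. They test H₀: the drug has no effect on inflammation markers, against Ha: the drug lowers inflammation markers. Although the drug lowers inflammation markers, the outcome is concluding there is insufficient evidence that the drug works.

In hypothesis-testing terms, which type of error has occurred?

'Concluding there is insufficient evidence that the drug works' corresponds to failing to reject H₀.
H₀ was not rejected but H₀ is false — a Type II error (false negative).

Type II error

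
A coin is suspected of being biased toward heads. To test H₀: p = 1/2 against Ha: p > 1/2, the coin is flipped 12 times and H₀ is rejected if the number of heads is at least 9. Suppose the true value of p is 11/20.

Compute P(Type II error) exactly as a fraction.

Under the alternative p = 11/20, K ~ Binomial(12, 11/20); β is the probability the test does not reject, P(K < 9).
Adding the binomial probabilities P(K=0)+…+P(K=8) at p = 11/20 gives 709043757719553/819200000000000.

709043757719553/819200000000000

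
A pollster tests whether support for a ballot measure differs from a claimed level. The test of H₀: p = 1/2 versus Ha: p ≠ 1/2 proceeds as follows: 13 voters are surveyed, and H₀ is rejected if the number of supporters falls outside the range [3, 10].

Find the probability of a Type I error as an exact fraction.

23/1024

The significance level is the null-hypothesis probability of the rejection region {≤2} ∪ {≥11}.
Each tail has probability (1 + 13 + 78)/8192; doubling gives α = 184/8192 = 23/1024.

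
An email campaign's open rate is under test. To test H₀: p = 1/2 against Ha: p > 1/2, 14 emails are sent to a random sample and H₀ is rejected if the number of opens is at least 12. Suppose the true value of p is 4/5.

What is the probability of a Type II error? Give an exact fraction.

3368829417/6103515625

β = P(fail to reject H₀ | Ha true) = P(X ≤ 11 | p = 4/5), X ~ Binomial(14, 4/5).
Equivalently, β = 1 − P(X ≥ 12) = 3368829417/6103515625.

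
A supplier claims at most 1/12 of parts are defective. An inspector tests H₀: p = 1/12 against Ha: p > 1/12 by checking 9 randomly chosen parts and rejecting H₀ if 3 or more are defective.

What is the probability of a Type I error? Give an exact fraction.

α = P(reject H₀ | H₀ true) = P(X ≥ 3 | p = 1/12), X ~ Binomial(9, 1/12).
α = 1 − P(X ≤ 2) = 1 − 19487171/20155392 = 668221/20155392.

668221/20155392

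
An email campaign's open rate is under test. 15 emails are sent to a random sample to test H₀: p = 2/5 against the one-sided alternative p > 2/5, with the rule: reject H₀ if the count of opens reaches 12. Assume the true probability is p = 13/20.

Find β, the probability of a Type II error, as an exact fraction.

Under the alternative p = 13/20, S ~ Binomial(15, 13/20); β is the probability the test does not reject, P(S < 12).
Summing C(15,j)·(13/20)^j·(7/20)^{15-j} for j = 0..11 gives 6777270377107586237/8192000000000000000.

6777270377107586237/8192000000000000000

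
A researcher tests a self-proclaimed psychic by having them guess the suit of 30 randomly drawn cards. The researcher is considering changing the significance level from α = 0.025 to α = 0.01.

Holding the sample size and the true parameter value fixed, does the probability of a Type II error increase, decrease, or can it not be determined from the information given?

It increases.

A smaller α moves the rejection region further into the tail. With the alternative true, more outcomes now fall outside the rejection region, so failing to reject becomes more likely.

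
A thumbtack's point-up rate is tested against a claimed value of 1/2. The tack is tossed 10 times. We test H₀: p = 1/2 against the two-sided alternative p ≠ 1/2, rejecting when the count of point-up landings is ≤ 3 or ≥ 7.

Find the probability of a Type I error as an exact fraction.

The significance level is the null-hypothesis probability of the rejection region {≤3} ∪ {≥7}.
Each tail has probability (1 + 10 + 45 + 120)/1024; doubling gives α = 352/1024 = 11/32.

11/32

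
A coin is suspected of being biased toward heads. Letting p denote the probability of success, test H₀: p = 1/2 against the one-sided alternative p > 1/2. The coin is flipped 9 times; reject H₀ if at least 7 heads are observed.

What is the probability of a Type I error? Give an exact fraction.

23/256

Under H₀, S ~ Binomial(9, 1/2), and α = P(S ≥ 7).
Summing the upper tail: (36 + 9 + 1) / 2^9 = 46/512 = 23/256.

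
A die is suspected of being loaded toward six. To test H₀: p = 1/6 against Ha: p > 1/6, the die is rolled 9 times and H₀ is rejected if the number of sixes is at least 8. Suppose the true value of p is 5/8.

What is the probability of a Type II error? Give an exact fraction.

Under the alternative p = 5/8, K ~ Binomial(9, 5/8); β is the probability the test does not reject, P(K < 8).
Summing C(9,j)·(5/8)^j·(3/8)^{9-j} for j = 0..7 gives 3803679/4194304.

3803679/4194304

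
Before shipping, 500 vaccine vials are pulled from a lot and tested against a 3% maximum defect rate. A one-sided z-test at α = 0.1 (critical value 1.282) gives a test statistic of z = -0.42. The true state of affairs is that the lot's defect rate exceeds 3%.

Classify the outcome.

Type II error

The conventional null hypothesis is that the lot's defect rate is 3% (within specification).
Since z = -0.42 ≤ z* = 1.282, H₀ is not rejected.
H₀ is false (actually the lot's defect rate exceeds 3%).
Failing to reject a false H₀ is a Type II error.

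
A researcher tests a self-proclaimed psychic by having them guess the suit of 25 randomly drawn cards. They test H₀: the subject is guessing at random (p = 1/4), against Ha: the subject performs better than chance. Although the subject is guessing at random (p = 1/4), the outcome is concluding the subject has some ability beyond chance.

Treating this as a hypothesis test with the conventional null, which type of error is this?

Type I error

'Concluding the subject has some ability beyond chance' corresponds to rejecting H₀.
H₀ was rejected but H₀ is true — a Type I error (false positive).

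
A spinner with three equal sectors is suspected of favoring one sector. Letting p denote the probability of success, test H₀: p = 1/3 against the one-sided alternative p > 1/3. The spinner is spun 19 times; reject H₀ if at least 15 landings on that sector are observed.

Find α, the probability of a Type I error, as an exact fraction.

The Type I error probability is α = P(Y ≥ 15) computed under H₀, where Y ~ Binomial(19, 1/3).
Adding the binomial terms for j = 15 through 19 with p = 1/3 yields 23497/387420489.

23497/387420489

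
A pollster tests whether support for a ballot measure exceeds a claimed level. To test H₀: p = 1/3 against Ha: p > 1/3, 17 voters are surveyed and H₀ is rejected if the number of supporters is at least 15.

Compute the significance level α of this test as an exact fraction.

193/43046721

Under H₀, S ~ Binomial(17, 1/3), and α = P(S ≥ 15).
Summing C(17,j)(1/3)^j(2/3)^{17−j} for j = 15,…,17 gives 193/43046721.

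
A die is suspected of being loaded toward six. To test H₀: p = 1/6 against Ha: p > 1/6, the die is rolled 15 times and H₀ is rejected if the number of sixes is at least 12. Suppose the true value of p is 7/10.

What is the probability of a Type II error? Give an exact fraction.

β = P(fail to reject H₀ | Ha true) = P(Y ≤ 11 | p = 7/10), Y ~ Binomial(15, 7/10).
Equivalently, β = 1 − P(Y ≥ 12) = 87891509014119/125000000000000.

87891509014119/125000000000000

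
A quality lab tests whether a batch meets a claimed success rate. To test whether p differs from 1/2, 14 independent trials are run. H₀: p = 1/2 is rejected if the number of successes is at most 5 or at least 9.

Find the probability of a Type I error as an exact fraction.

α = P(S ≤ 5 or S ≥ 9 | p = 1/2), S ~ Binomial(14, 1/2).
By symmetry, α = 2·P(S ≤ 5) = 2·(1 + 14 + 91 + 364 + 1001 + 2002)/16384 = 6946/16384 = 3473/8192.

3473/8192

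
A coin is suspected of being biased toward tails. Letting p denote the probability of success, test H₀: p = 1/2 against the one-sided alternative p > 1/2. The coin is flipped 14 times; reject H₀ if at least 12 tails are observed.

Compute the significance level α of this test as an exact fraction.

53/8192

Under H₀, Y ~ Binomial(14, 1/2), and α = P(Y ≥ 12).
That's C(14,12) + C(14,13) + C(14,14) over 2^14, i.e. (91 + 14 + 1)/16384 = 106/16384 = 53/8192.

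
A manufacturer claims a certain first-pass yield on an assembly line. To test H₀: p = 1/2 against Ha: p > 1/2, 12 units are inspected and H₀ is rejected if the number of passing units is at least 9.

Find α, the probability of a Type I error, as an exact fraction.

Under H₀, X ~ Binomial(12, 1/2), and α = P(X ≥ 9).
Summing the upper tail: (220 + 66 + 12 + 1) / 2^12 = 299/4096.

299/4096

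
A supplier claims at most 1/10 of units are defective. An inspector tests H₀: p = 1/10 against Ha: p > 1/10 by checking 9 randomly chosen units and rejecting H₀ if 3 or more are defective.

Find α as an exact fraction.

The significance level is the probability, assuming p = 1/10, of seeing 3 or more defectives in 9 draws.
Via the complement, α = 1 − Σ_{j=0}^{2} C(9,j)(1/10)^j(9/10)^{9-j} = 26486069/500000000.

26486069/500000000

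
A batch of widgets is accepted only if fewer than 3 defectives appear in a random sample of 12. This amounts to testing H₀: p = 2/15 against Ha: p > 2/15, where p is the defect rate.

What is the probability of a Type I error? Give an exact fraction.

5408352292624/25949267578125

Under H₀, Y ~ Binomial(12, 2/15); the Type I error rate is P(Y ≥ 3).
Via the complement, α = 1 − Σ_{j=0}^{2} C(12,j)(2/15)^j(13/15)^{12-j} = 5408352292624/25949267578125.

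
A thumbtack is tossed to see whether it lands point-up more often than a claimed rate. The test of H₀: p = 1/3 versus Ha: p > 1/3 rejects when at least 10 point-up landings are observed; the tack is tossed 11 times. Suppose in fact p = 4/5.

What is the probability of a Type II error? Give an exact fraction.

Under the alternative p = 4/5, S ~ Binomial(11, 4/5); β is the probability the test does not reject, P(S < 10).
Summing C(11,j)·(4/5)^j·(1/5)^{11-j} for j = 0..9 gives 6619897/9765625.

6619897/9765625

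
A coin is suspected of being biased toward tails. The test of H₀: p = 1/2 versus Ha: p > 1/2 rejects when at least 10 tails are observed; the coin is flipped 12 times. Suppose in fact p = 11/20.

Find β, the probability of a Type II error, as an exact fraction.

β = P(fail to reject H₀ | Ha true) = P(Y ≤ 9 | p = 11/20), Y ~ Binomial(12, 11/20).
Equivalently, β = 1 − P(Y ≥ 10) = 784677287856069/819200000000000.

784677287856069/819200000000000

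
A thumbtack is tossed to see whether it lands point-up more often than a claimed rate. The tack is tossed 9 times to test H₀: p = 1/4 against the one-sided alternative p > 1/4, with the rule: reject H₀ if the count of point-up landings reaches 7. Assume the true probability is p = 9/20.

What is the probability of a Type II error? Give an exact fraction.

β = P(fail to reject H₀ | Ha true) = P(K ≤ 6 | p = 9/20), K ~ Binomial(9, 9/20).
Summing C(9,j)·(9/20)^j·(11/20)^{9-j} for j = 0..6 gives 30407271323/32000000000.

30407271323/32000000000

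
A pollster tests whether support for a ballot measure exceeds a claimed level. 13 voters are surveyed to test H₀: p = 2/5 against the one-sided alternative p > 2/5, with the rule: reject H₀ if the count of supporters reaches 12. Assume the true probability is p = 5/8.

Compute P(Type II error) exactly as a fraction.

β = P(fail to reject H₀ | Ha true) = P(X ≤ 11 | p = 5/8), X ~ Binomial(13, 5/8).
Summing C(13,j)·(5/8)^j·(3/8)^{13-j} for j = 0..11 gives 134753406597/137438953472.

134753406597/137438953472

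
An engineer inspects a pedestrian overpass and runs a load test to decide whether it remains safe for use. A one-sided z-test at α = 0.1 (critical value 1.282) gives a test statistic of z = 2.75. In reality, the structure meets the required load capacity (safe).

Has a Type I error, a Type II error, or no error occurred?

Type I error

The conventional null hypothesis is that the structure meets the required load capacity (safe).
Since z = 2.75 > z* = 1.282, H₀ is rejected.
H₀ is true (actually the structure meets the required load capacity (safe)).
Rejecting a true H₀ is a Type I error.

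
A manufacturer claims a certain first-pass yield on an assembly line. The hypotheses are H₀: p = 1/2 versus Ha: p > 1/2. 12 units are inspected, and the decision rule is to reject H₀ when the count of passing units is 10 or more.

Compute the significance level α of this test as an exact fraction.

79/4096

Under H₀, X ~ Binomial(12, 1/2), and α = P(X ≥ 10).
P(X ≥ 10) = [C(12,10) + C(12,11) + C(12,12)] / 2^12 = (66 + 12 + 1) / 4096 = 79/4096.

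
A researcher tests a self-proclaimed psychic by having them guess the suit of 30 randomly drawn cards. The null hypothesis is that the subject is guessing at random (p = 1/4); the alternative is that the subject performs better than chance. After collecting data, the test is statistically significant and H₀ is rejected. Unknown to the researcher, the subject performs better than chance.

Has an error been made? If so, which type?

Neither — the decision is correct.

The test rejected a false H₀ — the decision matches the true state.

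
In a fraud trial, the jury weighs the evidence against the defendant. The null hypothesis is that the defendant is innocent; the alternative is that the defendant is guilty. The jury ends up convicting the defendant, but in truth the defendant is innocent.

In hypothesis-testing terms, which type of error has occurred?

'Convicting the defendant' corresponds to rejecting H₀.
H₀ was rejected but H₀ is true — a Type I error (false positive).

Type I error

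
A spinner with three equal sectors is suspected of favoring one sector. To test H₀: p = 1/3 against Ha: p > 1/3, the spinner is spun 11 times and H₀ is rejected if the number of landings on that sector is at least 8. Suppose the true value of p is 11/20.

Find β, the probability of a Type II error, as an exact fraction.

828290341647/1024000000000

Under the alternative p = 11/20, Y ~ Binomial(11, 11/20); β is the probability the test does not reject, P(Y < 8).
Equivalently, β = 1 − P(Y ≥ 8) = 828290341647/1024000000000.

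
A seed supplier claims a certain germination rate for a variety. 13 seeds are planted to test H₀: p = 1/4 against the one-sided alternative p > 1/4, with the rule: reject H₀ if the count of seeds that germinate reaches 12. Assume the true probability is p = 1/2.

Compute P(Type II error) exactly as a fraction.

4089/4096

A Type II error is failing to reject when Ha holds: with p = 1/2, β = P(S ≤ 11).
Equivalently, β = 1 − P(S ≥ 12) = 4089/4096.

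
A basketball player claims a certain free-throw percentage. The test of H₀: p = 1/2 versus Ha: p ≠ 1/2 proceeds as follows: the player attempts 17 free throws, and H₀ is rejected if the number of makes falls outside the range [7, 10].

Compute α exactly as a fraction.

The significance level is the null-hypothesis probability of the rejection region {≤6} ∪ {≥11}.
The two tails are symmetric, so α = 2·(1 + 17 + 136 + 680 + 2380 + 6188 + 12376)/2^17 = 43556/131072 = 10889/32768.

10889/32768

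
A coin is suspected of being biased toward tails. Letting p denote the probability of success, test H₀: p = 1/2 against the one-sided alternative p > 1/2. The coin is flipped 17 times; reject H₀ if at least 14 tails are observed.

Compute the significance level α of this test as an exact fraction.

The Type I error probability is α = P(S ≥ 14) computed under H₀, where S ~ Binomial(17, 1/2).
Summing the upper tail: (680 + 136 + 17 + 1) / 2^17 = 834/131072 = 417/65536.

417/65536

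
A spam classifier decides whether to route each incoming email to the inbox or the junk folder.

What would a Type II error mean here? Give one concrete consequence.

A Type II error would mean concluding that the message is legitimate (not spam) (or at least failing to establish that the message is spam) when in fact the message is spam. Consequence: spam reaches the user's inbox.

With the conventional null hypothesis that the message is legitimate (not spam):
A Type II error is failing to reject H₀ when H₀ is false.
Here that means delivering the message to the inbox when actually the message is spam.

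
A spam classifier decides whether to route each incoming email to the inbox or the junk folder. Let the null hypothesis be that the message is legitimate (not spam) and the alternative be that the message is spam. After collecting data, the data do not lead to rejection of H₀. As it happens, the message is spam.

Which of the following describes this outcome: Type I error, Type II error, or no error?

Type II error

H₀ was not rejected, but H₀ is actually false.
Failing to reject a false null hypothesis is a Type II error (false negative).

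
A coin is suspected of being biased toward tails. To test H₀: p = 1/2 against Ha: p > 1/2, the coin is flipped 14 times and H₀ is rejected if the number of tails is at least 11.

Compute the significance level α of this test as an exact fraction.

α = P(reject H₀ | H₀ true) = P(Y ≥ 11 | p = 1/2), with Y ~ Binomial(14, 1/2).
Summing the upper tail: (364 + 91 + 14 + 1) / 2^14 = 470/16384 = 235/8192.

235/8192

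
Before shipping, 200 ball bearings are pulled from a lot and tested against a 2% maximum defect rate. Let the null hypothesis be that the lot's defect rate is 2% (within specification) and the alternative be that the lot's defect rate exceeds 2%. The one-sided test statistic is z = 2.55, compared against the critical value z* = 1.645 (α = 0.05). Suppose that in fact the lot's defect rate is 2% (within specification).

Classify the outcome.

Since z = 2.55 > z* = 1.645, H₀ is rejected.
H₀ is true (actually the lot's defect rate is 2% (within specification)).
Rejecting a true H₀ is a Type I error.

Type I error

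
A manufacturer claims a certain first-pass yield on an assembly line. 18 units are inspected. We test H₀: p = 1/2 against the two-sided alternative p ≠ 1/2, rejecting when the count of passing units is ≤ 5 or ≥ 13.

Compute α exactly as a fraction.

1577/16384

α = P(X ≤ 5 or X ≥ 13 | p = 1/2), X ~ Binomial(18, 1/2).
By symmetry, α = 2·P(X ≤ 5) = 2·(1 + 18 + 153 + 816 + 3060 + 8568)/262144 = 25232/262144 = 1577/16384.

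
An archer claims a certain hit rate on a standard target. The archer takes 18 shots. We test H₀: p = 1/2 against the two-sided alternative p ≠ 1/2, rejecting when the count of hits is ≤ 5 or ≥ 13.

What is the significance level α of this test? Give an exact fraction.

1577/16384

The significance level is the null-hypothesis probability of the rejection region {≤5} ∪ {≥13}.
The two tails are symmetric, so α = 2·(1 + 18 + 153 + 816 + 3060 + 8568)/2^18 = 25232/262144 = 1577/16384.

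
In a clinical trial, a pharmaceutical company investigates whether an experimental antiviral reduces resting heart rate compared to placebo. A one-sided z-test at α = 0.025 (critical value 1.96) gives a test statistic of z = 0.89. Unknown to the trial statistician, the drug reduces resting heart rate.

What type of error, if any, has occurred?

Type II error

The conventional null hypothesis is that the drug has no effect on resting heart rate.
Since z = 0.89 ≤ z* = 1.96, H₀ is not rejected.
H₀ is false (actually the drug reduces resting heart rate).
Failing to reject a false H₀ is a Type II error.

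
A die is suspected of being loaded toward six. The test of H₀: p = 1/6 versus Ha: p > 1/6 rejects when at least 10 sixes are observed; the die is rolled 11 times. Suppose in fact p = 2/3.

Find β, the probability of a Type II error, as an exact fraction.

Under the alternative p = 2/3, K ~ Binomial(11, 2/3); β is the probability the test does not reject, P(K < 10).
Equivalently, β = 1 − P(K ≥ 10) = 163835/177147.

163835/177147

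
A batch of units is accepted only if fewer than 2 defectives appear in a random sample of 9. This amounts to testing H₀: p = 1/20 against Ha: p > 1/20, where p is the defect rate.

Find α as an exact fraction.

9115058713/128000000000

α = P(reject H₀ | H₀ true) = P(X ≥ 2 | p = 1/20), X ~ Binomial(9, 1/20).
Computing the lower-tail complement: 1 − 118884941287/128000000000 = 9115058713/128000000000.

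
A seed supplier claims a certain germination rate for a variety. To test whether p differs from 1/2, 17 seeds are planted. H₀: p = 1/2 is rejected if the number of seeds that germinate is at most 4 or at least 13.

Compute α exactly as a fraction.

1607/32768

The significance level is the null-hypothesis probability of the rejection region {≤4} ∪ {≥13}.
Each tail has probability (1 + 17 + 136 + 680 + 2380)/131072; doubling gives α = 6428/131072 = 1607/32768.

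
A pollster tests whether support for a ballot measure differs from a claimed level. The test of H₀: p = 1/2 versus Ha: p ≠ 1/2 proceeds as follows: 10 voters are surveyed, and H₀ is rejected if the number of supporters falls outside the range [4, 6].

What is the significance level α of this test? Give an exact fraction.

Under H₀, K ~ Binomial(10, 1/2); α is the probability of landing in either tail, P(K ≤ 3) + P(K ≥ 7).
The two tails are symmetric, so α = 2·(1 + 10 + 45 + 120)/2^10 = 352/1024 = 11/32.

11/32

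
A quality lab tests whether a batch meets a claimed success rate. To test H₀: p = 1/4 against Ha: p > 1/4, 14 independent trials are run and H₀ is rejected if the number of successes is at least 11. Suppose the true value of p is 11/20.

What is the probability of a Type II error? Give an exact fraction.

767413934602409223/819200000000000000

A Type II error is failing to reject when Ha holds: with p = 11/20, β = P(S ≤ 10).
Adding the binomial probabilities P(S=0)+…+P(S=10) at p = 11/20 gives 767413934602409223/819200000000000000.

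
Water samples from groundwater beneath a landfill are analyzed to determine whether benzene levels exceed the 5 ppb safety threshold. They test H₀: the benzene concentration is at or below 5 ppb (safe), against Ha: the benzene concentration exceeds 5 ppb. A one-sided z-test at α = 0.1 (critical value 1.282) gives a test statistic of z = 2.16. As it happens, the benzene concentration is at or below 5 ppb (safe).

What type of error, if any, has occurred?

Since z = 2.16 > z* = 1.282, H₀ is rejected.
H₀ is true (actually the benzene concentration is at or below 5 ppb (safe)).
Rejecting a true H₀ is a Type I error.

Type I error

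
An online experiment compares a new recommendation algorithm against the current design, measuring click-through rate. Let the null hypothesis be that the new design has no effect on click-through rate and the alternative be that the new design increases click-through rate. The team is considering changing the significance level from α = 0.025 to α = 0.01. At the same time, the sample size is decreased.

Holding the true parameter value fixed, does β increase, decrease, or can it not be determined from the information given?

Lowering α raises the bar for rejection; under Ha, the test now fails to reject on outcomes it previously would have rejected. A smaller sample increases the standard error, so the sampling distributions under H₀ and Ha overlap more. Both changes push β in the same direction.

It increases.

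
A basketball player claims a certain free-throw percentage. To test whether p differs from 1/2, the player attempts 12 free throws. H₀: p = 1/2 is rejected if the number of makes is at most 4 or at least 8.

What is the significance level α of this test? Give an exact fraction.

397/1024

α = P(X ≤ 4 or X ≥ 8 | p = 1/2), X ~ Binomial(12, 1/2).
The two tails are symmetric, so α = 2·(1 + 12 + 66 + 220 + 495)/2^12 = 1588/4096 = 397/1024.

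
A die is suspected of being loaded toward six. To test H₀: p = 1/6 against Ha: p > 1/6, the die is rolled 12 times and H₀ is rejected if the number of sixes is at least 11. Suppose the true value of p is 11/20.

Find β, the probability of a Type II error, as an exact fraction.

4062047911197291/4096000000000000

Under the alternative p = 11/20, Y ~ Binomial(12, 11/20); β is the probability the test does not reject, P(Y < 11).
Equivalently, β = 1 − P(Y ≥ 11) = 4062047911197291/4096000000000000.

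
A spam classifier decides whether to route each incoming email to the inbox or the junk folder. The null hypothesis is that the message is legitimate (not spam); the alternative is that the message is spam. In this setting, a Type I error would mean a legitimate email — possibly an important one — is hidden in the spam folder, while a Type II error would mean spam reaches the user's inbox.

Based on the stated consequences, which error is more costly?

The Type I consequence (a legitimate email — possibly an important one — is hidden in the spam folder) is more severe than the Type II consequence (spam reaches the user's inbox).

Type I error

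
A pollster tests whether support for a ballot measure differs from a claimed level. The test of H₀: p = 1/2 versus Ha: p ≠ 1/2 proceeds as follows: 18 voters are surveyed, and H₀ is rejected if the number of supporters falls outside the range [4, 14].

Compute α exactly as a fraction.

247/32768

Under H₀, X ~ Binomial(18, 1/2); α is the probability of landing in either tail, P(X ≤ 3) + P(X ≥ 15).
The two tails are symmetric, so α = 2·(1 + 18 + 153 + 816)/2^18 = 1976/262144 = 247/32768.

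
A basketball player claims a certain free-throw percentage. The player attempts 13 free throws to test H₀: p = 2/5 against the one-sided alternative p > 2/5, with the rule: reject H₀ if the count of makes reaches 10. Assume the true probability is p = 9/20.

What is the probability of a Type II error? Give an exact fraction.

501584974994213/512000000000000

Under the alternative p = 9/20, S ~ Binomial(13, 9/20); β is the probability the test does not reject, P(S < 10).
Adding the binomial probabilities P(S=0)+…+P(S=9) at p = 9/20 gives 501584974994213/512000000000000.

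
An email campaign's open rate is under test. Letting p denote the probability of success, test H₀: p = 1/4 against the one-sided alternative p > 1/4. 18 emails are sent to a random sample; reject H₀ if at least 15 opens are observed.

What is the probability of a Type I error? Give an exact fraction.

2933/8589934592

The Type I error probability is α = P(K ≥ 15) computed under H₀, where K ~ Binomial(18, 1/4).
P(K ≥ 15) = Σ_{j=15}^{18} C(18,j)·(1/4)^j·(3/4)^{18-j} = 2933/8589934592.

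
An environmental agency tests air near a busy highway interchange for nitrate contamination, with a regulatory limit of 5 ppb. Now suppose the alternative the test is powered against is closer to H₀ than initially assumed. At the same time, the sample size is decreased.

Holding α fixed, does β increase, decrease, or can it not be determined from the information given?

A smaller departure from H₀ means the test statistic under Ha is distributed closer to where it would be under H₀; rejection becomes less likely. With less data the test statistic is noisier; under Ha, more outcomes land inside the acceptance region. Both changes push β in the same direction.

It increases.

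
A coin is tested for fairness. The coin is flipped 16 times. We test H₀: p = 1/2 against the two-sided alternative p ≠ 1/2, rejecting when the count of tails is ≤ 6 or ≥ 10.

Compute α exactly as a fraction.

Under H₀, K ~ Binomial(16, 1/2); α is the probability of landing in either tail, P(K ≤ 6) + P(K ≥ 10).
The two tails are symmetric, so α = 2·(1 + 16 + 120 + 560 + 1820 + 4368 + 8008)/2^16 = 29786/65536 = 14893/32768.

14893/32768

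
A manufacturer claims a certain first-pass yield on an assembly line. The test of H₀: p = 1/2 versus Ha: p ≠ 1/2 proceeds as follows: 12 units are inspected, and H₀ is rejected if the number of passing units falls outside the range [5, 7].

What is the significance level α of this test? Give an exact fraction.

397/1024

α = P(Y ≤ 4 or Y ≥ 8 | p = 1/2), Y ~ Binomial(12, 1/2).
Each tail has probability (1 + 12 + 66 + 220 + 495)/4096; doubling gives α = 1588/4096 = 397/1024.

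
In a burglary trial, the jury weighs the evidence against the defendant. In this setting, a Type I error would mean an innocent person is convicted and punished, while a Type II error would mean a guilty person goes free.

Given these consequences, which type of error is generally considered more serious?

Type I error

The Type I consequence (an innocent person is convicted and punished) is more severe than the Type II consequence (a guilty person goes free).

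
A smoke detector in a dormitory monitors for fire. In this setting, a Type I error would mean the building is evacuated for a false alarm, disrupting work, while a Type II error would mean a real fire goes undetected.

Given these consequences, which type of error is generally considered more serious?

The Type II consequence (a real fire goes undetected) is more severe than the Type I consequence (the building is evacuated for a false alarm, disrupting work).

Type II error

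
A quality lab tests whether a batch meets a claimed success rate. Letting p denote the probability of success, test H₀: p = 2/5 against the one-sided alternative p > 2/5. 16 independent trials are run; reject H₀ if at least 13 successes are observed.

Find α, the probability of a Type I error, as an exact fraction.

28639232/30517578125

Under H₀, Y ~ Binomial(16, 2/5), and α = P(Y ≥ 13).
P(Y ≥ 13) = Σ_{j=13}^{16} C(16,j)·(2/5)^j·(3/5)^{16-j} = 28639232/30517578125.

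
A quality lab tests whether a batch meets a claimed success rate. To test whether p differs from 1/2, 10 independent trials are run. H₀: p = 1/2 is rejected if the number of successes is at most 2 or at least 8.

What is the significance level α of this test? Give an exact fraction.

7/64

The significance level is the null-hypothesis probability of the rejection region {≤2} ∪ {≥8}.
By symmetry, α = 2·P(X ≤ 2) = 2·(1 + 10 + 45)/1024 = 112/1024 = 7/64.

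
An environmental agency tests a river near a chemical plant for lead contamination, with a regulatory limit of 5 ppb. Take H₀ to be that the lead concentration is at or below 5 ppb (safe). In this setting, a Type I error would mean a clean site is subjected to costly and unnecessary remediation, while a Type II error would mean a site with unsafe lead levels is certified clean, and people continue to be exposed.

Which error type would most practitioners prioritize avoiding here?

The Type II consequence (a site with unsafe lead levels is certified clean, and people continue to be exposed) is more severe than the Type I consequence (a clean site is subjected to costly and unnecessary remediation).

Type II error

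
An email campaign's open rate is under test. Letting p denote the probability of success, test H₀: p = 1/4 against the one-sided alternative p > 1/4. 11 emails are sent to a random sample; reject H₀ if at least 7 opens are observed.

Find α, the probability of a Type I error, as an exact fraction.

15857/2097152

Under H₀, Y ~ Binomial(11, 1/4), and α = P(Y ≥ 7).
Summing C(11,j)(1/4)^j(3/4)^{11−j} for j = 7,…,11 gives 15857/2097152.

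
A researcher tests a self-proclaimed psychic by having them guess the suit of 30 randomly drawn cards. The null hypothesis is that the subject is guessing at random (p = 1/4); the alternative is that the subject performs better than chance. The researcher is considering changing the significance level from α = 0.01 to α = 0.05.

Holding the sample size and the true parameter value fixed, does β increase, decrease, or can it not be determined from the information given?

It decreases.

A larger α widens the rejection region, so when the alternative is true more outcomes lead to rejection — failing to reject becomes less likely.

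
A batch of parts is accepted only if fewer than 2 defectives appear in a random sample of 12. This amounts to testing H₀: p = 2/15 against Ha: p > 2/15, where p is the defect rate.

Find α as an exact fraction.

The significance level is the probability, assuming p = 2/15, of seeing 2 or more defectives in 12 draws.
Via the complement, α = 1 − Σ_{j=0}^{1} C(12,j)(2/15)^j(13/15)^{12-j} = 63436403311256/129746337890625.

63436403311256/129746337890625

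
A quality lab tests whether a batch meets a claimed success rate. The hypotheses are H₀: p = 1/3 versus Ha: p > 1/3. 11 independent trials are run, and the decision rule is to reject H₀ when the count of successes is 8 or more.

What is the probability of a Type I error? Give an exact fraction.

The Type I error probability is α = P(X ≥ 8) computed under H₀, where X ~ Binomial(11, 1/3).
P(X ≥ 8) = Σ_{j=8}^{11} C(11,j)·(1/3)^j·(2/3)^{11-j} = 521/59049.

521/59049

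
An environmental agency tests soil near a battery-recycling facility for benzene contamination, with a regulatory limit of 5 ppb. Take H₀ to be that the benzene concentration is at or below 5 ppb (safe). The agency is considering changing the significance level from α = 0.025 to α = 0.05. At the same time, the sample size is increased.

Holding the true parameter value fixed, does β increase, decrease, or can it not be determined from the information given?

With a larger α the critical value moves toward the center, so more of the Ha sampling distribution lies in the rejection region. A larger sample reduces the standard error, pulling the sampling distribution under Ha further from the non-rejection region. Both changes push β in the same direction.

It decreases.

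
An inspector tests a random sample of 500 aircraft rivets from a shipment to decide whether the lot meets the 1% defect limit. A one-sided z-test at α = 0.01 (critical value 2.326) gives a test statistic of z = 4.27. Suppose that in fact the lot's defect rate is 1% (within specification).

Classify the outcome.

Type I error

The conventional null hypothesis is that the lot's defect rate is 1% (within specification).
Since z = 4.27 > z* = 2.326, H₀ is rejected.
H₀ is true (actually the lot's defect rate is 1% (within specification)).
Rejecting a true H₀ is a Type I error.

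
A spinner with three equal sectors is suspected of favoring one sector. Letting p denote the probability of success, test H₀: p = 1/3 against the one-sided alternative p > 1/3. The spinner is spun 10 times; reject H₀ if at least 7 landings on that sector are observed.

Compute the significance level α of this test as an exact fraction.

The Type I error probability is α = P(X ≥ 7) computed under H₀, where X ~ Binomial(10, 1/3).
Summing C(10,j)(1/3)^j(2/3)^{10−j} for j = 7,…,10 gives 43/2187.

43/2187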